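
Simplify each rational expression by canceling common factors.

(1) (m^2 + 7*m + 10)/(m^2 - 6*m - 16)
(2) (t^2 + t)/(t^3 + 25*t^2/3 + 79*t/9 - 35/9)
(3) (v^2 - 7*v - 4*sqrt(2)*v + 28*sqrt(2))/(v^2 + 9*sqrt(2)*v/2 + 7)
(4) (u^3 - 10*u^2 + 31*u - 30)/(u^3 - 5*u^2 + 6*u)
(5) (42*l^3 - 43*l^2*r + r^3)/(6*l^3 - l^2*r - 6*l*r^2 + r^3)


(1) = (m + 5)/(m - 8)
(2) = (9*t^2 + 9*t)/(9*t^3 + 75*t^2 + 79*t - 35)
(3) = (2*v^2 + v*(-14 - 8*sqrt(2)) + 56*sqrt(2))/(2*v^2 + 9*sqrt(2)*v + 14)
(4) = (u - 5)/u
(5) = (7*l + r)/(l + r)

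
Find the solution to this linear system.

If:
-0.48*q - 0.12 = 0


Then:
q = -0.25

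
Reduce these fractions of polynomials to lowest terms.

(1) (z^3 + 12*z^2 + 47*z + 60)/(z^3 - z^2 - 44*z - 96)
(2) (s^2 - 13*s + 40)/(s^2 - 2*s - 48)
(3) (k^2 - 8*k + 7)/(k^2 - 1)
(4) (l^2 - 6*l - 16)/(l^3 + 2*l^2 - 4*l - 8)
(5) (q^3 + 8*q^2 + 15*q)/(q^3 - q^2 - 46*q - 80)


(1) = (z + 5)/(z - 8)
(2) = (s - 5)/(s + 6)
(3) = (k - 7)/(k + 1)
(4) = (l - 8)/(l^2 - 4)
(5) = (q^2 + 3*q)/(q^2 - 6*q - 16)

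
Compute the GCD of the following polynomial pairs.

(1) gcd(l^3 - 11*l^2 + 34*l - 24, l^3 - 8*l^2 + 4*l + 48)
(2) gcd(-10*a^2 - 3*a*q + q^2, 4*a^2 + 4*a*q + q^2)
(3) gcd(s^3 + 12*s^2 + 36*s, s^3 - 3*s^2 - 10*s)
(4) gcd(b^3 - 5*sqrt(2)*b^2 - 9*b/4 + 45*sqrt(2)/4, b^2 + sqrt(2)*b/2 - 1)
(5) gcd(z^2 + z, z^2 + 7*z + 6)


(1) = gcd((l - 6)*(l - 4)*(l - 1), (l - 6)*(l - 4)*(l + 2)) = l^2 - 10*l + 24
(2) = 2*a + q
(3) = s
(4) = 1
(5) = gcd(z*(z + 1), (z + 1)*(z + 6)) = z + 1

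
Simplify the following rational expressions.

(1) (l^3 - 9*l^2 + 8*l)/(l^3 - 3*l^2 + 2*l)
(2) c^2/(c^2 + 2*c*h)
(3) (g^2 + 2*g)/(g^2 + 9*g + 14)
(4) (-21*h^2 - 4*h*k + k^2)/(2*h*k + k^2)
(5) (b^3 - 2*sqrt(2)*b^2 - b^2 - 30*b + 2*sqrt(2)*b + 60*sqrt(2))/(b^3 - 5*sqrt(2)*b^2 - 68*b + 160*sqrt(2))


(1) = (l - 8)/(l - 2)
(2) = c/(c + 2*h)
(3) = g/(g + 7)
(4) = (-21*h^2 - 4*h*k + k^2)/(2*h*k + k^2)
(5) = (b^2 - b - 30)/(b^2 - 3*sqrt(2)*b - 80)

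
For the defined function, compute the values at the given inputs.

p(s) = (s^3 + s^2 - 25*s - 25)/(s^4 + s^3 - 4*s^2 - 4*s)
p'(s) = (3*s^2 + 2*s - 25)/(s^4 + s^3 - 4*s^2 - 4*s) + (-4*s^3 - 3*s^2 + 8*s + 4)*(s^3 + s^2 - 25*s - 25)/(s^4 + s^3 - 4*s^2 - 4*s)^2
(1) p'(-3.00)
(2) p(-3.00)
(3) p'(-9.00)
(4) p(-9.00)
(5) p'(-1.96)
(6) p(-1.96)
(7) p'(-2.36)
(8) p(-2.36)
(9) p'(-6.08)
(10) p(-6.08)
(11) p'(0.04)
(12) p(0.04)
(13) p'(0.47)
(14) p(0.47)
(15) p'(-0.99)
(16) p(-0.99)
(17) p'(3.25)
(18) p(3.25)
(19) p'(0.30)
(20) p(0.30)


(1) = 2.04
(2) = 1.07
(3) = -0.00
(4) = -0.08
(5) = 1639.17
(6) = -68.15
(7) = 19.27
(8) = 5.25
(9) = 0.03
(10) = -0.06
(11) = -3904.94
(12) = 156.30
(13) = -26.74
(14) = 13.95
(15) = -3.51
(16) = -8.03
(17) = 1.18
(18) = -0.68
(19) = -68.04
(20) = 21.24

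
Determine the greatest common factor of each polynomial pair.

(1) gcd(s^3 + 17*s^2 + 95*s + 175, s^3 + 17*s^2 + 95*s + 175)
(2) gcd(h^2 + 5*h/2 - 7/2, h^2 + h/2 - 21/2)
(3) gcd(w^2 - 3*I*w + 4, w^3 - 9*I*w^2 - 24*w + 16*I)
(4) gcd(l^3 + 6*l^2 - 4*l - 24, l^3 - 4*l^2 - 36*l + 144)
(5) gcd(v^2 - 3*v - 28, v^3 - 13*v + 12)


(1) = gcd((s + 5)^2*(s + 7), (s + 5)^2*(s + 7)) = s^3 + 17*s^2 + 95*s + 175
(2) = h + 7/2
(3) = gcd((w - 4*I)*(w + I), (w - 4*I)^2*(w - I)) = w - 4*I
(4) = gcd((l - 2)*(l + 2)*(l + 6), (l - 6)*(l - 4)*(l + 6)) = l + 6
(5) = v + 4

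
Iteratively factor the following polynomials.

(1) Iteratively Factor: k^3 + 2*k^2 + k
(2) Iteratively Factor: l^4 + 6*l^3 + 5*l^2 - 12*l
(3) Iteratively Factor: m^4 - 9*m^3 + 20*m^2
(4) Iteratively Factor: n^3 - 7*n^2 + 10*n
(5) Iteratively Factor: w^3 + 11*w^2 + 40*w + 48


(1) = (k)*(k^2 + 2*k + 1) = k*(k + 1)*(k + 1)
(2) = (l + 3)*(l^3 + 3*l^2 - 4*l) = (l + 3)*(l + 4)*(l^2 - l) = (l - 1)*(l + 3)*(l + 4)*(l)
(3) = (m)*(m^3 - 9*m^2 + 20*m) = m^2*(m^2 - 9*m + 20) = m^2*(m - 4)*(m - 5)
(4) = (n - 2)*(n^2 - 5*n) = n*(n - 2)*(n - 5)
(5) = (w + 3)*(w^2 + 8*w + 16) = (w + 3)*(w + 4)*(w + 4)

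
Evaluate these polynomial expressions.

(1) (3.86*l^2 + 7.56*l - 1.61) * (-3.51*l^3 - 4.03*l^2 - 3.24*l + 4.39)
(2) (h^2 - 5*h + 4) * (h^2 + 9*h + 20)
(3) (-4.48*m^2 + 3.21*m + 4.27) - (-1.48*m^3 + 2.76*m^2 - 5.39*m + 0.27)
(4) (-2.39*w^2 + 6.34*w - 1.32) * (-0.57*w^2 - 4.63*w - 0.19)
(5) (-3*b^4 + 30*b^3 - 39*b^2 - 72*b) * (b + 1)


(1) = -13.5486*l^5 - 42.0914*l^4 - 37.3221*l^3 - 1.0607*l^2 + 38.4048*l - 7.0679
(2) = h^4 + 4*h^3 - 21*h^2 - 64*h + 80
(3) = 1.48*m^3 - 7.24*m^2 + 8.6*m + 4.0
(4) = 1.3623*w^4 + 7.4519*w^3 - 28.1477*w^2 + 4.907*w + 0.2508
(5) = -3*b^5 + 27*b^4 - 9*b^3 - 111*b^2 - 72*b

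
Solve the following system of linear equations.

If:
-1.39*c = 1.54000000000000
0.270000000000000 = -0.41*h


Then:
c = -1.11
h = -0.66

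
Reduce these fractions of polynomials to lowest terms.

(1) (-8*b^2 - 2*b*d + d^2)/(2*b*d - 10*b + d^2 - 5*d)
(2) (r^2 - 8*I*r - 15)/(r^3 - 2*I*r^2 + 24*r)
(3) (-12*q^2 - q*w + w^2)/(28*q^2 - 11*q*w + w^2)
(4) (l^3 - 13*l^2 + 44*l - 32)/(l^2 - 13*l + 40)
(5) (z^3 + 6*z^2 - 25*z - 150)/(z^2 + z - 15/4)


(1) = (-4*b + d)/(d - 5)
(2) = (r^2 - 8*I*r - 15)/(r^3 - 2*I*r^2 + 24*r)
(3) = (-3*q - w)/(7*q - w)
(4) = (l^2 - 5*l + 4)/(l - 5)
(5) = (4*z^3 + 24*z^2 - 100*z - 600)/(4*z^2 + 4*z - 15)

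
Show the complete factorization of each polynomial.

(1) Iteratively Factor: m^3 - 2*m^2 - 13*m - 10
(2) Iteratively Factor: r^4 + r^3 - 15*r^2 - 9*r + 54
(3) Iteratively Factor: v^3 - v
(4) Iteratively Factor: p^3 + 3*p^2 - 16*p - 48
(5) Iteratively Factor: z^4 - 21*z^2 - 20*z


(1) = (m - 5)*(m^2 + 3*m + 2) = (m - 5)*(m + 2)*(m + 1)
(2) = (r + 3)*(r^3 - 2*r^2 - 9*r + 18) = (r - 2)*(r + 3)*(r^2 - 9) = (r - 2)*(r + 3)^2*(r - 3)
(3) = (v - 1)*(v^2 + v) = (v - 1)*(v + 1)*(v)
(4) = (p + 3)*(p^2 - 16) = (p - 4)*(p + 3)*(p + 4)
(5) = (z + 4)*(z^3 - 4*z^2 - 5*z) = z*(z + 4)*(z^2 - 4*z - 5) = z*(z + 1)*(z + 4)*(z - 5)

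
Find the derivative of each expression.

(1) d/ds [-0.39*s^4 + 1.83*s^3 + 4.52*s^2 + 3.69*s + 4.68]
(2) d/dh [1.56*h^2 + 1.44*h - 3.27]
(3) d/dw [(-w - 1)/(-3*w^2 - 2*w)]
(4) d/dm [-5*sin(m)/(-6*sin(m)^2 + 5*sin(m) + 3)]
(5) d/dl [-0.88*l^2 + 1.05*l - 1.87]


(1) = -1.56*s^3 + 5.49*s^2 + 9.04*s + 3.69
(2) = 3.12*h + 1.44
(3) = (-3*w^2 - 6*w - 2)/(w^2*(9*w^2 + 12*w + 4))
(4) = 15*(cos(2*m) - 2)*cos(m)/(5*sin(m) + 3*cos(2*m))^2
(5) = 1.05 - 1.76*l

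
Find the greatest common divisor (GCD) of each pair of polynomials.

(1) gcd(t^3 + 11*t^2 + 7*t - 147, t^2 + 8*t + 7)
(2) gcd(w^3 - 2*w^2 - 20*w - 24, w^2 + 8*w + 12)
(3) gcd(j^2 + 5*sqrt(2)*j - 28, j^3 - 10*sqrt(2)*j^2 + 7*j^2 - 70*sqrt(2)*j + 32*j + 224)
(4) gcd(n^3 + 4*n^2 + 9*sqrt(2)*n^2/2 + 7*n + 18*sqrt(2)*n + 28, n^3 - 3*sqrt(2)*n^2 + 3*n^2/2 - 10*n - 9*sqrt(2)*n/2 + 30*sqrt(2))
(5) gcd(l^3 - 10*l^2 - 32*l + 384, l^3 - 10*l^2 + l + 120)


(1) = gcd((t - 3)*(t + 7)^2, (t + 1)*(t + 7)) = t + 7
(2) = w + 2
(3) = j - 2*sqrt(2)
(4) = gcd((n + 4)*(n + sqrt(2))*(n + 7*sqrt(2)/2), (n - 5/2)*(n + 4)*(n - 3*sqrt(2))) = n + 4
(5) = gcd((l - 8)^2*(l + 6), (l - 8)*(l - 5)*(l + 3)) = l - 8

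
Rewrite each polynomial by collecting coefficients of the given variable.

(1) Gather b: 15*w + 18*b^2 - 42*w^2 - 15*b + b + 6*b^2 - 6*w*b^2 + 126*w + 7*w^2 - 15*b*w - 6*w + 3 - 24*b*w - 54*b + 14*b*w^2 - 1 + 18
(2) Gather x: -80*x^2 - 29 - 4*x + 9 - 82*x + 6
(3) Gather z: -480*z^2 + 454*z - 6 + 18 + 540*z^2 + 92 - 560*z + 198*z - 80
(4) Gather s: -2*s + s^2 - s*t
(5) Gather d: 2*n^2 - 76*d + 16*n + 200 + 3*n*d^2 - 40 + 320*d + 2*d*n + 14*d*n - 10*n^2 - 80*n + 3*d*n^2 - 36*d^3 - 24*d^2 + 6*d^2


(1) = b^2*(24 - 6*w) + b*(14*w^2 - 39*w - 68) - 35*w^2 + 135*w + 20
(2) = -80*x^2 - 86*x - 14
(3) = 60*z^2 + 92*z + 24
(4) = s^2 + s*(-t - 2)
(5) = -36*d^3 + d^2*(3*n - 18) + d*(3*n^2 + 16*n + 244) - 8*n^2 - 64*n + 160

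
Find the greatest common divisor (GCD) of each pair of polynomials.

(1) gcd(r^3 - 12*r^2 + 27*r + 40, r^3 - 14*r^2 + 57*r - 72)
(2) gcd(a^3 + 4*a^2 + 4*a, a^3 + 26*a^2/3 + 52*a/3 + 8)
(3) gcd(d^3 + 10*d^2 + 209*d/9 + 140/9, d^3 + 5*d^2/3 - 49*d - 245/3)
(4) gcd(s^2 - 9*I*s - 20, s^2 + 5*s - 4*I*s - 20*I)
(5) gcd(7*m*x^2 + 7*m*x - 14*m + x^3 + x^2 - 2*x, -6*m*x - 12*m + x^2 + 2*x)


(1) = r - 8
(2) = a + 2
(3) = gcd((d + 4/3)*(d + 5/3)*(d + 7), (d - 7)*(d + 5/3)*(d + 7)) = d^2 + 26*d/3 + 35/3
(4) = gcd((s - 5*I)*(s - 4*I), (s + 5)*(s - 4*I)) = s - 4*I
(5) = x + 2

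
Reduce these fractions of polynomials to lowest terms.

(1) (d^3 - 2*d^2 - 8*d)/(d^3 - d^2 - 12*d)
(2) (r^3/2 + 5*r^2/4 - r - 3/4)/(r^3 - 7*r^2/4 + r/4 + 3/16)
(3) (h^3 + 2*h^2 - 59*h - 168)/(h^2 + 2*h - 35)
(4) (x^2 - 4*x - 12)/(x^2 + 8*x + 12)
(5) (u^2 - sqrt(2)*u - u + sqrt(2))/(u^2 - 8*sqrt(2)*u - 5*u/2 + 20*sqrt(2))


(1) = (d + 2)/(d + 3)
(2) = (8*r^3 + 20*r^2 - 16*r - 12)/(16*r^3 - 28*r^2 + 4*r + 3)
(3) = (h^2 - 5*h - 24)/(h - 5)
(4) = (x - 6)/(x + 6)
(5) = (2*u^2 + u*(-2*sqrt(2) - 2) + 2*sqrt(2))/(2*u^2 + u*(-16*sqrt(2) - 5) + 40*sqrt(2))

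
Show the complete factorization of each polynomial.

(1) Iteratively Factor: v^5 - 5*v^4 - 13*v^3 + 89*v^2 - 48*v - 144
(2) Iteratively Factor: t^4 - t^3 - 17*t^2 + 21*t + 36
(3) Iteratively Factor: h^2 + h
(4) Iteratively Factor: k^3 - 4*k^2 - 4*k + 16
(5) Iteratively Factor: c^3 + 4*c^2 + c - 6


(1) = (v - 4)*(v^4 - v^3 - 17*v^2 + 21*v + 36) = (v - 4)*(v + 1)*(v^3 - 2*v^2 - 15*v + 36) = (v - 4)*(v - 3)*(v + 1)*(v^2 + v - 12) = (v - 4)*(v - 3)*(v + 1)*(v + 4)*(v - 3)
(2) = (t - 3)*(t^3 + 2*t^2 - 11*t - 12) = (t - 3)^2*(t^2 + 5*t + 4) = (t - 3)^2*(t + 1)*(t + 4)
(3) = (h + 1)*(h)
(4) = (k + 2)*(k^2 - 6*k + 8) = (k - 2)*(k + 2)*(k - 4)
(5) = (c + 3)*(c^2 + c - 2) = (c + 2)*(c + 3)*(c - 1)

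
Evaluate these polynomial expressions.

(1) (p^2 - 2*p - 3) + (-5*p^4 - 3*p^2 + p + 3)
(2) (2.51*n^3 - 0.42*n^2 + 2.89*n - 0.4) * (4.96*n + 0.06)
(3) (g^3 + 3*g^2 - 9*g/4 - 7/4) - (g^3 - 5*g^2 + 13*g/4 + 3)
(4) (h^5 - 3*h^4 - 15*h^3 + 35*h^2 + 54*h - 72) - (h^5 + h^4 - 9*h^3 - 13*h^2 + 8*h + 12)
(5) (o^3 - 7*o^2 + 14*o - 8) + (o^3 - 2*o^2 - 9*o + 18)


(1) = -5*p^4 - 2*p^2 - p
(2) = 12.4496*n^4 - 1.9326*n^3 + 14.3092*n^2 - 1.8106*n - 0.024
(3) = 8*g^2 - 11*g/2 - 19/4
(4) = -4*h^4 - 6*h^3 + 48*h^2 + 46*h - 84
(5) = 2*o^3 - 9*o^2 + 5*o + 10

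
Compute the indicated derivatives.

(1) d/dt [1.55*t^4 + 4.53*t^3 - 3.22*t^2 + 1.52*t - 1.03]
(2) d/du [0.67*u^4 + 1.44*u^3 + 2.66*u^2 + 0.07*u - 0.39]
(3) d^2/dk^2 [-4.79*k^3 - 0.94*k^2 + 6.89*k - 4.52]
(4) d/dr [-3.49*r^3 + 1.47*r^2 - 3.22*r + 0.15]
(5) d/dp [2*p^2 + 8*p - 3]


(1) = 6.2*t^3 + 13.59*t^2 - 6.44*t + 1.52
(2) = 2.68*u^3 + 4.32*u^2 + 5.32*u + 0.07
(3) = -28.74*k - 1.88
(4) = -10.47*r^2 + 2.94*r - 3.22
(5) = 4*p + 8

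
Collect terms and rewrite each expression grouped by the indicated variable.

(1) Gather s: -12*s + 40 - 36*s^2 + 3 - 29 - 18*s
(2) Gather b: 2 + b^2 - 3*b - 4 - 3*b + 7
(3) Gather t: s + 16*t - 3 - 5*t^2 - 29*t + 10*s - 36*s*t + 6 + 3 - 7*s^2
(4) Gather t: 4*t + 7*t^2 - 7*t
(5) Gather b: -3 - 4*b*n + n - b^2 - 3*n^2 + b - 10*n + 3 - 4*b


(1) = -36*s^2 - 30*s + 14
(2) = b^2 - 6*b + 5
(3) = -7*s^2 + 11*s - 5*t^2 + t*(-36*s - 13) + 6
(4) = 7*t^2 - 3*t
(5) = -b^2 + b*(-4*n - 3) - 3*n^2 - 9*n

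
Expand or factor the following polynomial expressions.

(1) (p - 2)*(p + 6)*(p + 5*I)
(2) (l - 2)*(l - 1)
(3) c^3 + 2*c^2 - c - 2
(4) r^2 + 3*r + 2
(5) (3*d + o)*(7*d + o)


(1) = p^3 + 4*p^2 + 5*I*p^2 - 12*p + 20*I*p - 60*I
(2) = l^2 - 3*l + 2
(3) = (c - 1)*(c + 1)*(c + 2)
(4) = (r + 1)*(r + 2)
(5) = 21*d^2 + 10*d*o + o^2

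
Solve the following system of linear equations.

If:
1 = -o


Then:
o = -1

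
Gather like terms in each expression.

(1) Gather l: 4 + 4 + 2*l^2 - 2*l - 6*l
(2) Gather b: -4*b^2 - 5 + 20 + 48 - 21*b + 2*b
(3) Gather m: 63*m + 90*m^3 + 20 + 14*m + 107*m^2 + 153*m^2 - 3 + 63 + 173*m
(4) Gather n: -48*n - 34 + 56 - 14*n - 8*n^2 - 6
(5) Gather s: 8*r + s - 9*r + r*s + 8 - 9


(1) = 2*l^2 - 8*l + 8
(2) = -4*b^2 - 19*b + 63
(3) = 90*m^3 + 260*m^2 + 250*m + 80
(4) = -8*n^2 - 62*n + 16
(5) = -r + s*(r + 1) - 1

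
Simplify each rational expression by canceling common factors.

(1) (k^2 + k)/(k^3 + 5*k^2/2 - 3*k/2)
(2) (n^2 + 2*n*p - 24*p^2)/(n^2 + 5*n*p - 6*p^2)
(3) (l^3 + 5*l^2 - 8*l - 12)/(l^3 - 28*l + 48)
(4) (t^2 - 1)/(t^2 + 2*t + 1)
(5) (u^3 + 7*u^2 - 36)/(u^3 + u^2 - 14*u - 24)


(1) = (2*k + 2)/(2*k^2 + 5*k - 3)
(2) = (-n + 4*p)/(-n + p)
(3) = (l + 1)/(l - 4)
(4) = (t - 1)/(t + 1)
(5) = (u^2 + 4*u - 12)/(u^2 - 2*u - 8)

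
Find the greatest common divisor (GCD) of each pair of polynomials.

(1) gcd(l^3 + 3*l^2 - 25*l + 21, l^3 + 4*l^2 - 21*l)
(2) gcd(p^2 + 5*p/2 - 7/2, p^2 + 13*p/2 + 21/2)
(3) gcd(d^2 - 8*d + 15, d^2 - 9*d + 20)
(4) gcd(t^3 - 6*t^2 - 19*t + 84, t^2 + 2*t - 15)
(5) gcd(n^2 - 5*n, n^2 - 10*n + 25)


(1) = gcd((l - 3)*(l - 1)*(l + 7), l*(l - 3)*(l + 7)) = l^2 + 4*l - 21
(2) = gcd((p - 1)*(p + 7/2), (p + 3)*(p + 7/2)) = p + 7/2
(3) = gcd((d - 5)*(d - 3), (d - 5)*(d - 4)) = d - 5
(4) = t - 3
(5) = gcd(n*(n - 5), (n - 5)^2) = n - 5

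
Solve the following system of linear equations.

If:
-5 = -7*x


Then:
x = 5/7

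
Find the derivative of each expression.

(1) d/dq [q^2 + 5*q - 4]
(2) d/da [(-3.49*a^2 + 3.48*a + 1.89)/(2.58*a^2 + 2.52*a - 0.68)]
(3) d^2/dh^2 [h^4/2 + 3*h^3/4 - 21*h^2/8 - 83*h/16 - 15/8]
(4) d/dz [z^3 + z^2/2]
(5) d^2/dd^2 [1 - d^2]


(1) = 2*q + 5
(2) = (-17.7732*a^2 - 5.006*a - 7.1292)/(6.6564*a^4 + 13.0032*a^3 + 2.8416*a^2 - 3.4272*a + 0.4624)
(3) = 6*h^2 + 9*h/2 - 21/4
(4) = z*(3*z + 1)
(5) = -2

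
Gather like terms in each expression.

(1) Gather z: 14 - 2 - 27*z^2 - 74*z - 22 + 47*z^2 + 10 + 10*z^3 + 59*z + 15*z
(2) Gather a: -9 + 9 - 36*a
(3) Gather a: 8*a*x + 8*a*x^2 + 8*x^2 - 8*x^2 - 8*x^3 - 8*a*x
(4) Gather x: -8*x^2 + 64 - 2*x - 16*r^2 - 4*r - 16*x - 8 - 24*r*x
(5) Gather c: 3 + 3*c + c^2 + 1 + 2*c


(1) = 10*z^3 + 20*z^2
(2) = -36*a
(3) = 8*a*x^2 - 8*x^3
(4) = -16*r^2 - 4*r - 8*x^2 + x*(-24*r - 18) + 56
(5) = c^2 + 5*c + 4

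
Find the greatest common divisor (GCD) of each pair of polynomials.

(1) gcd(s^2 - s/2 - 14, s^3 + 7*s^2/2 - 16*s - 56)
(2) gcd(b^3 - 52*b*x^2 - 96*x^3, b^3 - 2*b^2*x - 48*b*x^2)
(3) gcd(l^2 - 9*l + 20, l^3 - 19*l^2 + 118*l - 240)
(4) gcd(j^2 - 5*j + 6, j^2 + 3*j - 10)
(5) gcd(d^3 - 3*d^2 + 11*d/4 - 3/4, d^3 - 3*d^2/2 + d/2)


(1) = gcd((s - 4)*(s + 7/2), (s - 4)*(s + 7/2)*(s + 4)) = s^2 - s/2 - 14
(2) = -b^2 + 2*b*x + 48*x^2
(3) = l - 5
(4) = j - 2
(5) = d^2 - 3*d/2 + 1/2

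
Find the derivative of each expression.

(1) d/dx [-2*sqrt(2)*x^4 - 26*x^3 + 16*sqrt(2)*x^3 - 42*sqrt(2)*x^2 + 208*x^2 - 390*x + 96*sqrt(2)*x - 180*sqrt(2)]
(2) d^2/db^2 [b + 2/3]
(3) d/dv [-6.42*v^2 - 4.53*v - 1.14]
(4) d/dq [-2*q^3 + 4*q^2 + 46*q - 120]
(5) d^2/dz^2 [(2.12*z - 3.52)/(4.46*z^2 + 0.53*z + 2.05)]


(1) = -8*sqrt(2)*x^3 - 78*x^2 + 48*sqrt(2)*x^2 - 84*sqrt(2)*x + 416*x - 390 + 96*sqrt(2)
(2) = 0
(3) = -12.84*v - 4.53
(4) = -6*q^2 + 8*q + 46
(5) = ((29.1512 - 56.7312*z)*(4.46*z^2 + 0.53*z + 2.05) + (2.12*z - 3.52)*(8.92*z + 0.53)*(17.84*z + 1.06))/(4.46*z^2 + 0.53*z + 2.05)^3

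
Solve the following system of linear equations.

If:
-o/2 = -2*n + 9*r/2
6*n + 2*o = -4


Then:
n = 9*r/7 - 2/7
o = -27*r/7 - 8/7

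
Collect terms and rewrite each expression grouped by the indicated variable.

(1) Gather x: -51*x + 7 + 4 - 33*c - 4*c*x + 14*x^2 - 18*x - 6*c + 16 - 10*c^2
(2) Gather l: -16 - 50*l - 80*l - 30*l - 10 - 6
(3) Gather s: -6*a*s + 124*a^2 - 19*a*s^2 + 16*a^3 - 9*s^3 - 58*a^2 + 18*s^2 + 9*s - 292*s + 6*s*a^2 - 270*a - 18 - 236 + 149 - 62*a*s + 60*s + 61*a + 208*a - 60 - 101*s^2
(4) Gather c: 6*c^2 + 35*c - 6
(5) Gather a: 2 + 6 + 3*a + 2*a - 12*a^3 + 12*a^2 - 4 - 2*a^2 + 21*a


(1) = -10*c^2 - 39*c + 14*x^2 + x*(-4*c - 69) + 27
(2) = -160*l - 32
(3) = 16*a^3 + 66*a^2 - a - 9*s^3 + s^2*(-19*a - 83) + s*(6*a^2 - 68*a - 223) - 165
(4) = 6*c^2 + 35*c - 6
(5) = -12*a^3 + 10*a^2 + 26*a + 4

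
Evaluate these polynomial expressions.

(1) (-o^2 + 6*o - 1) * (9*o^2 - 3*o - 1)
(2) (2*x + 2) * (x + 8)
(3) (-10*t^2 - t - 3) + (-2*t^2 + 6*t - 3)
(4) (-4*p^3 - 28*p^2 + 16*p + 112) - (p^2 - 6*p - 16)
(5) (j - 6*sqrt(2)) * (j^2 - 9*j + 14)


(1) = -9*o^4 + 57*o^3 - 26*o^2 - 3*o + 1
(2) = 2*x^2 + 18*x + 16
(3) = -12*t^2 + 5*t - 6
(4) = -4*p^3 - 29*p^2 + 22*p + 128
(5) = j^3 - 9*j^2 - 6*sqrt(2)*j^2 + 14*j + 54*sqrt(2)*j - 84*sqrt(2)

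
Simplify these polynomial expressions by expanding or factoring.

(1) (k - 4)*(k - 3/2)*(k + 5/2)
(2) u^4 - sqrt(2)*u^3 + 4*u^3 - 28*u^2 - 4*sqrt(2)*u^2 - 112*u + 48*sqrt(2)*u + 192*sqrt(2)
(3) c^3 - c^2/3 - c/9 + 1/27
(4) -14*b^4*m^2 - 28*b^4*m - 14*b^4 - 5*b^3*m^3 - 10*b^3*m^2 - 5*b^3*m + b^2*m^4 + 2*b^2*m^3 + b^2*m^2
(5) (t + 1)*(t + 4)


(1) = k^3 - 3*k^2 - 31*k/4 + 15
(2) = (u + 4)*(u - 3*sqrt(2))*(u - 2*sqrt(2))*(u + 4*sqrt(2))
(3) = (c - 1/3)^2*(c + 1/3)
(4) = (-7*b + m)*(2*b + m)*(b*m + b)^2
(5) = t^2 + 5*t + 4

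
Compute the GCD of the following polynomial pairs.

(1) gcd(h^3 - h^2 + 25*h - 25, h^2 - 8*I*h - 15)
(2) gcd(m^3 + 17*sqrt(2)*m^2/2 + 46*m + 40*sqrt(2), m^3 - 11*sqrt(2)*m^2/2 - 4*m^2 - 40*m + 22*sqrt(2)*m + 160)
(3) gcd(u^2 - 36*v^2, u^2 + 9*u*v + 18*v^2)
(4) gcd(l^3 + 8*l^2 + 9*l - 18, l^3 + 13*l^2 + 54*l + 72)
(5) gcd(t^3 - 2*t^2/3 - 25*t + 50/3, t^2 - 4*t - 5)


(1) = gcd((h - 1)*(h - 5*I)*(h + 5*I), (h - 5*I)*(h - 3*I)) = h - 5*I
(2) = m + 5*sqrt(2)/2
(3) = gcd((u - 6*v)*(u + 6*v), (u + 3*v)*(u + 6*v)) = u + 6*v
(4) = gcd((l - 1)*(l + 3)*(l + 6), (l + 3)*(l + 4)*(l + 6)) = l^2 + 9*l + 18
(5) = gcd((t - 5)*(t - 2/3)*(t + 5), (t - 5)*(t + 1)) = t - 5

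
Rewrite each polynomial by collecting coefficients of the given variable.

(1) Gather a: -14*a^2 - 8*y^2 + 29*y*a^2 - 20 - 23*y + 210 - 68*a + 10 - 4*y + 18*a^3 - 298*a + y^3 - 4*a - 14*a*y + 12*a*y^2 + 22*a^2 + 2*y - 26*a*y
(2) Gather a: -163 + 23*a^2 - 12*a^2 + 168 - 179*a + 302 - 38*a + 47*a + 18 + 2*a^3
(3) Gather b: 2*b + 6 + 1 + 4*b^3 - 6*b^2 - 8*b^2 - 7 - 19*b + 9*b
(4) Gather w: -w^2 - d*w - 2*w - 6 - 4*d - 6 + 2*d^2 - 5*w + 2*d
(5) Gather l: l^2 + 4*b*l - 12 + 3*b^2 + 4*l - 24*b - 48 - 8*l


(1) = 18*a^3 + a^2*(29*y + 8) + a*(12*y^2 - 40*y - 370) + y^3 - 8*y^2 - 25*y + 200
(2) = 2*a^3 + 11*a^2 - 170*a + 325
(3) = 4*b^3 - 14*b^2 - 8*b
(4) = 2*d^2 - 2*d - w^2 + w*(-d - 7) - 12
(5) = 3*b^2 - 24*b + l^2 + l*(4*b - 4) - 60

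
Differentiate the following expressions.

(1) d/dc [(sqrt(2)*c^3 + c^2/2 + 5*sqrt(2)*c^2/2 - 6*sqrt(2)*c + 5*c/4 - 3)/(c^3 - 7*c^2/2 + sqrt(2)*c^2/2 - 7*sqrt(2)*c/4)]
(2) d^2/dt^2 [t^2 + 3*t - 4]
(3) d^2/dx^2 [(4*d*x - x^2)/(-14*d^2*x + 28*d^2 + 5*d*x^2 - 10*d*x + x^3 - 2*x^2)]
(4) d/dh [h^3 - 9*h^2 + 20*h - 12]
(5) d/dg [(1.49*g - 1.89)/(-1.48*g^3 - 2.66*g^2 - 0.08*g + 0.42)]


(1) = (-48*sqrt(2)*c^4 + 4*c^4 - 76*c^3 + 96*sqrt(2)*c^3 - 180*sqrt(2)*c^2 + 85*c^2 - 168*c + 24*sqrt(2)*c - 42*sqrt(2))/(c^2*(8*c^4 - 56*c^3 + 8*sqrt(2)*c^3 - 56*sqrt(2)*c^2 + 102*c^2 - 28*c + 98*sqrt(2)*c + 49))
(2) = 2
(3) = 2*(-x*(4*d - x)*(14*d^2 - 10*d*x + 10*d - 3*x^2 + 4*x)^2 + (-x*(4*d - x)*(5*d + 3*x - 2) + 2*(2*d - x)*(14*d^2 - 10*d*x + 10*d - 3*x^2 + 4*x))*(14*d^2*x - 28*d^2 - 5*d*x^2 + 10*d*x - x^3 + 2*x^2) + (14*d^2*x - 28*d^2 - 5*d*x^2 + 10*d*x - x^3 + 2*x^2)^2)/(14*d^2*x - 28*d^2 - 5*d*x^2 + 10*d*x - x^3 + 2*x^2)^3
(4) = 3*h^2 - 18*h + 20
(5) = (4.4104*g^3 - 4.4282*g^2 - 10.0548*g + 0.4746)/(2.1904*g^6 + 7.8736*g^5 + 7.3124*g^4 - 0.8176*g^3 - 2.228*g^2 - 0.0672*g + 0.1764)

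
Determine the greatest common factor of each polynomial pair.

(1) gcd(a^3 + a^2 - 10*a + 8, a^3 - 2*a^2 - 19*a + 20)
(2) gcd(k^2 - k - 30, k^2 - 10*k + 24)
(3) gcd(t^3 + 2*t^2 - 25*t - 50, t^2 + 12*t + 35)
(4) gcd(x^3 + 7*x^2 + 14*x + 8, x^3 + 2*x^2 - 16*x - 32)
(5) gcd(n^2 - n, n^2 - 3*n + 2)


(1) = a^2 + 3*a - 4
(2) = gcd((k - 6)*(k + 5), (k - 6)*(k - 4)) = k - 6
(3) = gcd((t - 5)*(t + 2)*(t + 5), (t + 5)*(t + 7)) = t + 5
(4) = gcd((x + 1)*(x + 2)*(x + 4), (x - 4)*(x + 2)*(x + 4)) = x^2 + 6*x + 8
(5) = n - 1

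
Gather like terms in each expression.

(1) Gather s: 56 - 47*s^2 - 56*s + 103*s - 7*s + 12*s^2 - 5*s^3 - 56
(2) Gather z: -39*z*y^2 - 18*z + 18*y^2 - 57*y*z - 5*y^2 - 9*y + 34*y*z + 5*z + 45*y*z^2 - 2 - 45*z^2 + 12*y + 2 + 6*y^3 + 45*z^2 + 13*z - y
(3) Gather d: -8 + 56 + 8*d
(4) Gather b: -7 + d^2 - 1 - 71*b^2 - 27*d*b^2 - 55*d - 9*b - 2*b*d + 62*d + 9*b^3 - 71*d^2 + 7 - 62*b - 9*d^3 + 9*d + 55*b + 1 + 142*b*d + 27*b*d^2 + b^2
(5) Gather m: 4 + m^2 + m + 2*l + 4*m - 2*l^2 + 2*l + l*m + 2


(1) = -5*s^3 - 35*s^2 + 40*s
(2) = 6*y^3 + 13*y^2 + 45*y*z^2 + 2*y + z*(-39*y^2 - 23*y)
(3) = 8*d + 48
(4) = 9*b^3 + b^2*(-27*d - 70) + b*(27*d^2 + 140*d - 16) - 9*d^3 - 70*d^2 + 16*d
(5) = -2*l^2 + 4*l + m^2 + m*(l + 5) + 6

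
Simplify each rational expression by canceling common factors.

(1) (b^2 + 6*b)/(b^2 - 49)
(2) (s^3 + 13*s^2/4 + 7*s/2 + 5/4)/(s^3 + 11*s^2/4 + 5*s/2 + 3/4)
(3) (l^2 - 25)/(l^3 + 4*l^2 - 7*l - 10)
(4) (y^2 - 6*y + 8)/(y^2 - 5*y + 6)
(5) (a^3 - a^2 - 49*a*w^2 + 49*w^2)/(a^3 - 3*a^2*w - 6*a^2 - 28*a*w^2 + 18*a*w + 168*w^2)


(1) = (b^2 + 6*b)/(b^2 - 49)
(2) = (4*s + 5)/(4*s + 3)
(3) = (l - 5)/(l^2 - l - 2)
(4) = (y - 4)/(y - 3)
(5) = (a^2 + 7*a*w - a - 7*w)/(a^2 + 4*a*w - 6*a - 24*w)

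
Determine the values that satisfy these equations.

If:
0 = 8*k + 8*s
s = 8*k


Then:
k = 0
s = 0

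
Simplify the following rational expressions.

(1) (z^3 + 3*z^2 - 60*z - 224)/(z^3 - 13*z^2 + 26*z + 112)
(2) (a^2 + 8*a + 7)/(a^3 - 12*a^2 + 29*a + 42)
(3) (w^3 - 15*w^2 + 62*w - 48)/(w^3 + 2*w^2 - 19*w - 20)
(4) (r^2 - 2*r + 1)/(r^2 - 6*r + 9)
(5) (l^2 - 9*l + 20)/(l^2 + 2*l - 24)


(1) = (z^2 + 11*z + 28)/(z^2 - 5*z - 14)
(2) = (a + 7)/(a^2 - 13*a + 42)
(3) = (w^3 - 15*w^2 + 62*w - 48)/(w^3 + 2*w^2 - 19*w - 20)
(4) = (r^2 - 2*r + 1)/(r^2 - 6*r + 9)
(5) = (l - 5)/(l + 6)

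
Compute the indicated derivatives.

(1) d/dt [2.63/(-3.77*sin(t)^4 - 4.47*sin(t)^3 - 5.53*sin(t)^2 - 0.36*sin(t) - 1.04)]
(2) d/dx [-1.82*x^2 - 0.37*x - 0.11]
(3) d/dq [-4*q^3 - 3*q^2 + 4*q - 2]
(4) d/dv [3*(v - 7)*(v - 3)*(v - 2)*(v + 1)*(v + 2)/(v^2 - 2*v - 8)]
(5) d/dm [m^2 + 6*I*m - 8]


(1) = (39.6604*sin(t)^3 + 35.2683*sin(t)^2 + 29.0878*sin(t) + 0.9468)*cos(t)/(3.77*sin(t)^4 + 4.47*sin(t)^3 + 5.53*sin(t)^2 + 0.36*sin(t) + 1.04)^2
(2) = -3.64*x - 0.37
(3) = -12*q^2 - 6*q + 4
(4) = 3*(3*v^4 - 38*v^3 + 161*v^2 - 232*v + 46)/(v^2 - 8*v + 16)
(5) = 2*m + 6*I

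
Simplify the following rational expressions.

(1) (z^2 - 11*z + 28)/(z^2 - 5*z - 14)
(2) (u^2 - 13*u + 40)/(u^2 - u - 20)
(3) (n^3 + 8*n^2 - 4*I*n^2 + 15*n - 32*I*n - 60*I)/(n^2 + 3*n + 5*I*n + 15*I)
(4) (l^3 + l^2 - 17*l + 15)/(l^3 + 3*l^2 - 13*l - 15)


(1) = (z - 4)/(z + 2)
(2) = (u - 8)/(u + 4)
(3) = (n^2 + n*(5 - 4*I) - 20*I)/(n + 5*I)
(4) = (l - 1)/(l + 1)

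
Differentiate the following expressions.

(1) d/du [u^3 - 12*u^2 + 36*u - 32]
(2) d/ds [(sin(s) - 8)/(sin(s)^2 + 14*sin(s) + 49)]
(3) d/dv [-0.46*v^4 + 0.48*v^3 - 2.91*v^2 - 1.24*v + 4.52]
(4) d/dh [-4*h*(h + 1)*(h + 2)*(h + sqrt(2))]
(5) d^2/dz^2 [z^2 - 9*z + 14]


(1) = 3*u^2 - 24*u + 36
(2) = (23 - sin(s))*cos(s)/(sin(s) + 7)^3
(3) = -1.84*v^3 + 1.44*v^2 - 5.82*v - 1.24
(4) = -16*h^3 - 36*h^2 - 12*sqrt(2)*h^2 - 24*sqrt(2)*h - 16*h - 8*sqrt(2)
(5) = 2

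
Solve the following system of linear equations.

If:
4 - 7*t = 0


Then:
t = 4/7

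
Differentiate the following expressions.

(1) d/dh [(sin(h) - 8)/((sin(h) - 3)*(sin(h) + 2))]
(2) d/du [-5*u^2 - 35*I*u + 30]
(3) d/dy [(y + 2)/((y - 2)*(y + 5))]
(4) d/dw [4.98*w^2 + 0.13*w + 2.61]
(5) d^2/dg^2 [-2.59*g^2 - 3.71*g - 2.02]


(1) = (16*sin(h) + cos(h)^2 - 15)*cos(h)/((sin(h) - 3)^2*(sin(h) + 2)^2)
(2) = -10*u - 35*I
(3) = (-y^2 - 4*y - 16)/(y^4 + 6*y^3 - 11*y^2 - 60*y + 100)
(4) = 9.96*w + 0.13
(5) = -5.18000000000000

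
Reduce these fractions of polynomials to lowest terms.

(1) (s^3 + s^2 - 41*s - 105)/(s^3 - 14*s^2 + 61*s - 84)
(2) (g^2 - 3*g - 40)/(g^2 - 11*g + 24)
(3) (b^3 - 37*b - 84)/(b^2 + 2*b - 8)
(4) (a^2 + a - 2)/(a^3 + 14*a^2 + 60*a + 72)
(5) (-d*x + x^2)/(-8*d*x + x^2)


(1) = (s^2 + 8*s + 15)/(s^2 - 7*s + 12)
(2) = (g + 5)/(g - 3)
(3) = (b^2 - 4*b - 21)/(b - 2)
(4) = (a - 1)/(a^2 + 12*a + 36)
(5) = (-d + x)/(-8*d + x)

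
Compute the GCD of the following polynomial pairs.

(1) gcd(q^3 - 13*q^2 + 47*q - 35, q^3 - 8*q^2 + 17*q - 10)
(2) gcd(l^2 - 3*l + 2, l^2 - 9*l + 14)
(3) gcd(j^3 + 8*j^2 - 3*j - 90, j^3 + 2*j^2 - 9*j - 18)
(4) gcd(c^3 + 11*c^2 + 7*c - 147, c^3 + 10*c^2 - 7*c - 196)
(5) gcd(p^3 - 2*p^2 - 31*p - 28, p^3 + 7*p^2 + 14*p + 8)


(1) = q^2 - 6*q + 5
(2) = l - 2
(3) = gcd((j - 3)*(j + 5)*(j + 6), (j - 3)*(j + 2)*(j + 3)) = j - 3
(4) = gcd((c - 3)*(c + 7)^2, (c - 4)*(c + 7)^2) = c^2 + 14*c + 49
(5) = p^2 + 5*p + 4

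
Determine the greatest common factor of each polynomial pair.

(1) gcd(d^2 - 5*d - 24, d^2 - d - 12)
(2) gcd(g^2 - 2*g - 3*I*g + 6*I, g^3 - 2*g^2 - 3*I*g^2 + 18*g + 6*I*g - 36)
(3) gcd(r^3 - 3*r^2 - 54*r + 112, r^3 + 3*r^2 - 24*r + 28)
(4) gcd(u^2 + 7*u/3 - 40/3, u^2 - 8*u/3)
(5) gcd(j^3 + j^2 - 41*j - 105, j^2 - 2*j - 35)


(1) = gcd((d - 8)*(d + 3), (d - 4)*(d + 3)) = d + 3
(2) = gcd((g - 2)*(g - 3*I), (g - 2)*(g - 6*I)*(g + 3*I)) = g - 2
(3) = r^2 + 5*r - 14
(4) = gcd((u - 8/3)*(u + 5), u*(u - 8/3)) = u - 8/3
(5) = j^2 - 2*j - 35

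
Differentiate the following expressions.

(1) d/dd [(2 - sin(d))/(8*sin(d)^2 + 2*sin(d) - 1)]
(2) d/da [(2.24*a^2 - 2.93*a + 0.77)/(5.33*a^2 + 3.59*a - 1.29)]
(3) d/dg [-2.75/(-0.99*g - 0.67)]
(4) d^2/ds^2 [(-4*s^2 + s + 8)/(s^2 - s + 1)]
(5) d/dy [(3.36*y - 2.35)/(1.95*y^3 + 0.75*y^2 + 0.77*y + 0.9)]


(1) = (8*sin(d)^2 - 32*sin(d) - 3)*cos(d)/((2*sin(d) + 1)^2*(4*sin(d) - 1)^2)
(2) = (23.6585*a^2 - 13.9874*a + 1.0154)/(28.4089*a^4 + 38.2694*a^3 - 0.8633*a^2 - 9.2622*a + 1.6641)
(3) = -2.7225/(0.99*g + 0.67)^2
(4) = 6*(-s^3 + 12*s^2 - 9*s - 1)/(s^6 - 3*s^5 + 6*s^4 - 7*s^3 + 6*s^2 - 3*s + 1)
(5) = (-13.104*y^3 + 11.2275*y^2 + 3.525*y + 4.8335)/(3.8025*y^6 + 2.925*y^5 + 3.5655*y^4 + 4.665*y^3 + 1.9429*y^2 + 1.386*y + 0.81)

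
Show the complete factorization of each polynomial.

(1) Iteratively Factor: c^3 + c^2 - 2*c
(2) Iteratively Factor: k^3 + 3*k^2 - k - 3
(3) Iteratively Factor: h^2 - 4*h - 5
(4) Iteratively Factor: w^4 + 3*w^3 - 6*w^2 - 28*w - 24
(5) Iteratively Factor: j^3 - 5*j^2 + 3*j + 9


(1) = (c + 2)*(c^2 - c) = c*(c + 2)*(c - 1)
(2) = (k + 1)*(k^2 + 2*k - 3) = (k + 1)*(k + 3)*(k - 1)
(3) = (h - 5)*(h + 1)
(4) = (w - 3)*(w^3 + 6*w^2 + 12*w + 8) = (w - 3)*(w + 2)*(w^2 + 4*w + 4) = (w - 3)*(w + 2)^2*(w + 2)
(5) = (j + 1)*(j^2 - 6*j + 9) = (j - 3)*(j + 1)*(j - 3)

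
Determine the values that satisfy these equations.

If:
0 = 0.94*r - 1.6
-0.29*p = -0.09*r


Then:
p = 0.53
r = 1.70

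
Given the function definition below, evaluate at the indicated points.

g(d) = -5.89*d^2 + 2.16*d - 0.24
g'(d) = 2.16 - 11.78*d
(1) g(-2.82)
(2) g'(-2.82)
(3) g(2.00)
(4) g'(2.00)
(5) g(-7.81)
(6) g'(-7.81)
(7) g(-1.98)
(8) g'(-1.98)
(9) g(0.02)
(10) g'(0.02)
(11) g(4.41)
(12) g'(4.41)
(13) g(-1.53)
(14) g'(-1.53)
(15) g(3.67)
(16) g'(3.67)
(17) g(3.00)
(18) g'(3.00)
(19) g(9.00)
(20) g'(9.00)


(1) = -53.17
(2) = 35.38
(3) = -19.48
(4) = -21.40
(5) = -376.38
(6) = 94.16
(7) = -27.61
(8) = 25.48
(9) = -0.20
(10) = 1.92
(11) = -105.26
(12) = -49.79
(13) = -17.33
(14) = 20.18
(15) = -71.64
(16) = -41.07
(17) = -46.77
(18) = -33.18
(19) = -457.89
(20) = -103.86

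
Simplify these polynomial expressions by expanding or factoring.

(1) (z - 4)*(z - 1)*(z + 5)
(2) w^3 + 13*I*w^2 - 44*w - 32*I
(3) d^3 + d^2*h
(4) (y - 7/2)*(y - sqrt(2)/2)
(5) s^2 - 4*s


(1) = z^3 - 21*z + 20
(2) = (w + I)*(w + 4*I)*(w + 8*I)
(3) = d^2*(d + h)
(4) = y^2 - 7*y/2 - sqrt(2)*y/2 + 7*sqrt(2)/4
(5) = s*(s - 4)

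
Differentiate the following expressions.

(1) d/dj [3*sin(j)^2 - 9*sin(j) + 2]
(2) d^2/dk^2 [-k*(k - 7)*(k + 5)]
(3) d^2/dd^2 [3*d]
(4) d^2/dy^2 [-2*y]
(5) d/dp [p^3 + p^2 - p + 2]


(1) = 3*(2*sin(j) - 3)*cos(j)
(2) = 4 - 6*k
(3) = 0
(4) = 0
(5) = 3*p^2 + 2*p - 1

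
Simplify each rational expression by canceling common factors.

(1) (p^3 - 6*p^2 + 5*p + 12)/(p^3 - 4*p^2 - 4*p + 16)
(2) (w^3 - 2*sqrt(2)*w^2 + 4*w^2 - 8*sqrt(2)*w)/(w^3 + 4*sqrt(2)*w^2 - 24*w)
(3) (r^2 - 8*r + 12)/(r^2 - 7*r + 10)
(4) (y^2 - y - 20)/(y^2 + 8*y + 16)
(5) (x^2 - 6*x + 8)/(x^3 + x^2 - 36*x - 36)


(1) = (p^2 - 2*p - 3)/(p^2 - 4)
(2) = (w + 4)/(w + 6*sqrt(2))
(3) = (r - 6)/(r - 5)
(4) = (y - 5)/(y + 4)
(5) = (x^2 - 6*x + 8)/(x^3 + x^2 - 36*x - 36)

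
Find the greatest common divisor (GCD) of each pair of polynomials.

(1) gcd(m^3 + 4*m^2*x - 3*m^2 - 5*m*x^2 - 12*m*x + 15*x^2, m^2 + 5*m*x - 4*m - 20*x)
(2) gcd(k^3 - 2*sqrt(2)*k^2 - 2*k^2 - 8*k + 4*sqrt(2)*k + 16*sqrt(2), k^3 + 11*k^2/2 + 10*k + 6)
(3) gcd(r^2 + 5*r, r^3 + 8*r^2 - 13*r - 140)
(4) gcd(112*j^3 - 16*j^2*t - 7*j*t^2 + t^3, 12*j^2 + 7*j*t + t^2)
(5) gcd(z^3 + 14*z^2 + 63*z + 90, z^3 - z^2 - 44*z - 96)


(1) = m + 5*x
(2) = gcd((k - 4)*(k + 2)*(k - 2*sqrt(2)), (k + 3/2)*(k + 2)^2) = k + 2
(3) = gcd(r*(r + 5), (r - 4)*(r + 5)*(r + 7)) = r + 5
(4) = gcd((-7*j + t)*(-4*j + t)*(4*j + t), (3*j + t)*(4*j + t)) = 4*j + t
(5) = z + 3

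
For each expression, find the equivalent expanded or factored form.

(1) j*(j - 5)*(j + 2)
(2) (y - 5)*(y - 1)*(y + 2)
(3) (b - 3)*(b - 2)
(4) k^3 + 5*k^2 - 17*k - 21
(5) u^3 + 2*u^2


(1) = j^3 - 3*j^2 - 10*j
(2) = y^3 - 4*y^2 - 7*y + 10
(3) = b^2 - 5*b + 6
(4) = (k - 3)*(k + 1)*(k + 7)
(5) = u^2*(u + 2)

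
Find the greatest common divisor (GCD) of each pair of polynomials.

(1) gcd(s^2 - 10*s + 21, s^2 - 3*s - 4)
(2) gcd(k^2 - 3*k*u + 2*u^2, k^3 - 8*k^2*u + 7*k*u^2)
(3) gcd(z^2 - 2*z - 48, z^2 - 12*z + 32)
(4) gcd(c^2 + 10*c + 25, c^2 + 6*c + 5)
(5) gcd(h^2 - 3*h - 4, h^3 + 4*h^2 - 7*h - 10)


(1) = 1
(2) = -k + u
(3) = gcd((z - 8)*(z + 6), (z - 8)*(z - 4)) = z - 8
(4) = gcd((c + 5)^2, (c + 1)*(c + 5)) = c + 5
(5) = h + 1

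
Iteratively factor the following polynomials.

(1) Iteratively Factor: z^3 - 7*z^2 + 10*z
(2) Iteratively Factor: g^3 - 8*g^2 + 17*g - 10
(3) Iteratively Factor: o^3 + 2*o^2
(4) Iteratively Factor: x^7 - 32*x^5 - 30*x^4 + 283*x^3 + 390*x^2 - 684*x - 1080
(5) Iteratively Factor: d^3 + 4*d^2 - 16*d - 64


(1) = (z - 5)*(z^2 - 2*z) = z*(z - 5)*(z - 2)
(2) = (g - 2)*(g^2 - 6*g + 5) = (g - 2)*(g - 1)*(g - 5)
(3) = (o)*(o^2 + 2*o) = o*(o + 2)*(o)
(4) = (x - 3)*(x^6 + 3*x^5 - 23*x^4 - 99*x^3 - 14*x^2 + 348*x + 360) = (x - 3)*(x + 3)*(x^5 - 23*x^3 - 30*x^2 + 76*x + 120) = (x - 3)*(x + 2)*(x + 3)*(x^4 - 2*x^3 - 19*x^2 + 8*x + 60) = (x - 3)*(x + 2)*(x + 3)^2*(x^3 - 5*x^2 - 4*x + 20) = (x - 3)*(x - 2)*(x + 2)*(x + 3)^2*(x^2 - 3*x - 10) = (x - 5)*(x - 3)*(x - 2)*(x + 2)*(x + 3)^2*(x + 2)
(5) = (d + 4)*(d^2 - 16) = (d + 4)^2*(d - 4)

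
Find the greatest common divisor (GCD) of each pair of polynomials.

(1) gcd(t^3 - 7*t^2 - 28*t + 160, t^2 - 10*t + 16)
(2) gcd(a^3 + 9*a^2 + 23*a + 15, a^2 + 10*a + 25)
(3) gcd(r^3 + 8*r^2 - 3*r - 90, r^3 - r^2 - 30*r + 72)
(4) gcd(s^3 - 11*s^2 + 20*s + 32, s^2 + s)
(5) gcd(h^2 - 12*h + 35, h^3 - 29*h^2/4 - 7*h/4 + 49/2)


(1) = t - 8
(2) = a + 5
(3) = gcd((r - 3)*(r + 5)*(r + 6), (r - 4)*(r - 3)*(r + 6)) = r^2 + 3*r - 18
(4) = gcd((s - 8)*(s - 4)*(s + 1), s*(s + 1)) = s + 1
(5) = h - 7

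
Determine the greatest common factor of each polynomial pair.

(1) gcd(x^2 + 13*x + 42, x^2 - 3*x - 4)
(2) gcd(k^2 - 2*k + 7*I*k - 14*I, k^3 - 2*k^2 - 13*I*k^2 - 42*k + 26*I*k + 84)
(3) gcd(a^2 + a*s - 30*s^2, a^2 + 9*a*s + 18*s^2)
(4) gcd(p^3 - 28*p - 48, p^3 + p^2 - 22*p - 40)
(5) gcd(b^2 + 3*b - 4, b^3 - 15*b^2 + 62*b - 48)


(1) = 1
(2) = gcd((k - 2)*(k + 7*I), (k - 2)*(k - 7*I)*(k - 6*I)) = k - 2
(3) = gcd((a - 5*s)*(a + 6*s), (a + 3*s)*(a + 6*s)) = a + 6*s
(4) = gcd((p - 6)*(p + 2)*(p + 4), (p - 5)*(p + 2)*(p + 4)) = p^2 + 6*p + 8
(5) = b - 1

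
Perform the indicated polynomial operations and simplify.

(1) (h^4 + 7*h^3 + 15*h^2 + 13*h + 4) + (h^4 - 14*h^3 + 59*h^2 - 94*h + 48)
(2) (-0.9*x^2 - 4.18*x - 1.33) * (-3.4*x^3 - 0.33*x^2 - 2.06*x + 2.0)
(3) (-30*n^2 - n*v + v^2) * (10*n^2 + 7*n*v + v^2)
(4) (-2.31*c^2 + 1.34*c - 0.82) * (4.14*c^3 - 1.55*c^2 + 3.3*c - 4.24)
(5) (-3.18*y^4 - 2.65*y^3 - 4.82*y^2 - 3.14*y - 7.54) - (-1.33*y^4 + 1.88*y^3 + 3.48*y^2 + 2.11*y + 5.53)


(1) = 2*h^4 - 7*h^3 + 74*h^2 - 81*h + 52
(2) = 3.06*x^5 + 14.509*x^4 + 7.7554*x^3 + 7.2497*x^2 - 5.6202*x - 2.66
(3) = -300*n^4 - 220*n^3*v - 27*n^2*v^2 + 6*n*v^3 + v^4
(4) = -9.5634*c^5 + 9.1281*c^4 - 13.0948*c^3 + 15.4874*c^2 - 8.3876*c + 3.4768
(5) = -1.85*y^4 - 4.53*y^3 - 8.3*y^2 - 5.25*y - 13.07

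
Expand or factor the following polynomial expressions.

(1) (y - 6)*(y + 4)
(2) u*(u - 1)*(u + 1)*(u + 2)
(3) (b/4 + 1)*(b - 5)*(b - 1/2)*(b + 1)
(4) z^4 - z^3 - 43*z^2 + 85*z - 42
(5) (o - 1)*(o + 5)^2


(1) = y^2 - 2*y - 24
(2) = u^4 + 2*u^3 - u^2 - 2*u
(3) = b^4/4 - b^3/8 - 21*b^2/4 - 19*b/8 + 5/2
(4) = (z - 6)*(z - 1)^2*(z + 7)
(5) = o^3 + 9*o^2 + 15*o - 25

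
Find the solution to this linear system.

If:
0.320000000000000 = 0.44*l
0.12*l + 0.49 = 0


Then:
No Solution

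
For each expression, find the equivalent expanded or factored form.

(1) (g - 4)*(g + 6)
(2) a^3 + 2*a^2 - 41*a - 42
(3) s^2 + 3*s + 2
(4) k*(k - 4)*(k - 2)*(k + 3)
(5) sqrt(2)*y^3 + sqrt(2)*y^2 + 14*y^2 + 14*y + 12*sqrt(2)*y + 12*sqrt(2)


(1) = g^2 + 2*g - 24
(2) = (a - 6)*(a + 1)*(a + 7)
(3) = (s + 1)*(s + 2)
(4) = k^4 - 3*k^3 - 10*k^2 + 24*k
(5) = (y + sqrt(2))*(y + 6*sqrt(2))*(sqrt(2)*y + sqrt(2))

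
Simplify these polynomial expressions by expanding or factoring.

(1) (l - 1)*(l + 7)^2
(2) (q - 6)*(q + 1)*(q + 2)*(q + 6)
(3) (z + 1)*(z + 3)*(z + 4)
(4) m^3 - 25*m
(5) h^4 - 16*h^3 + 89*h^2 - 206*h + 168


(1) = l^3 + 13*l^2 + 35*l - 49
(2) = q^4 + 3*q^3 - 34*q^2 - 108*q - 72
(3) = z^3 + 8*z^2 + 19*z + 12
(4) = m*(m - 5)*(m + 5)
(5) = (h - 7)*(h - 4)*(h - 3)*(h - 2)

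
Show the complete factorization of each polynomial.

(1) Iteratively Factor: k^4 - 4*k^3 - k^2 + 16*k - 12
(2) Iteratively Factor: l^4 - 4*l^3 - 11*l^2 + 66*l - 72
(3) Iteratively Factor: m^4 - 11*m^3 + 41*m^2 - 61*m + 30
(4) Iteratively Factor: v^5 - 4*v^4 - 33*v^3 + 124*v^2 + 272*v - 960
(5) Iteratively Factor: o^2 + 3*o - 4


(1) = (k + 2)*(k^3 - 6*k^2 + 11*k - 6) = (k - 2)*(k + 2)*(k^2 - 4*k + 3) = (k - 2)*(k - 1)*(k + 2)*(k - 3)
(2) = (l + 4)*(l^3 - 8*l^2 + 21*l - 18) = (l - 3)*(l + 4)*(l^2 - 5*l + 6) = (l - 3)^2*(l + 4)*(l - 2)
(3) = (m - 3)*(m^3 - 8*m^2 + 17*m - 10) = (m - 3)*(m - 2)*(m^2 - 6*m + 5) = (m - 5)*(m - 3)*(m - 2)*(m - 1)
(4) = (v - 5)*(v^4 + v^3 - 28*v^2 - 16*v + 192) = (v - 5)*(v - 4)*(v^3 + 5*v^2 - 8*v - 48) = (v - 5)*(v - 4)*(v + 4)*(v^2 + v - 12) = (v - 5)*(v - 4)*(v - 3)*(v + 4)*(v + 4)
(5) = (o - 1)*(o + 4)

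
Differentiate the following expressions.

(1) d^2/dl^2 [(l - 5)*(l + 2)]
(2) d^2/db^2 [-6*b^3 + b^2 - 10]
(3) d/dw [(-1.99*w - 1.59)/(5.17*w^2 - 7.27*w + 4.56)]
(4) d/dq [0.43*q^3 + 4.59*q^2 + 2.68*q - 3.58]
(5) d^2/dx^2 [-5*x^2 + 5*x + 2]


(1) = 2
(2) = 2 - 36*b
(3) = (10.2883*w^2 + 16.4406*w - 20.6337)/(26.7289*w^4 - 75.1718*w^3 + 100.0033*w^2 - 66.3024*w + 20.7936)
(4) = 1.29*q^2 + 9.18*q + 2.68
(5) = -10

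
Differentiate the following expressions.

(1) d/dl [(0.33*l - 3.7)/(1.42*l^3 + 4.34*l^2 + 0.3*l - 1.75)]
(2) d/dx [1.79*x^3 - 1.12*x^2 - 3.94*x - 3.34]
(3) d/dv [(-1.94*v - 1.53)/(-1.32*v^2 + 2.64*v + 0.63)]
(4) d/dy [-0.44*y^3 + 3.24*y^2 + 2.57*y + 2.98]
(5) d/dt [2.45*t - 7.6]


(1) = (-0.9372*l^3 + 14.3298*l^2 + 32.116*l + 0.5325)/(2.0164*l^6 + 12.3256*l^5 + 19.6876*l^4 - 2.366*l^3 - 15.1*l^2 - 1.05*l + 3.0625)
(2) = 5.37*x^2 - 2.24*x - 3.94
(3) = (-2.5608*v^2 - 4.0392*v + 2.817)/(1.7424*v^4 - 6.9696*v^3 + 5.3064*v^2 + 3.3264*v + 0.3969)
(4) = -1.32*y^2 + 6.48*y + 2.57
(5) = 2.45000000000000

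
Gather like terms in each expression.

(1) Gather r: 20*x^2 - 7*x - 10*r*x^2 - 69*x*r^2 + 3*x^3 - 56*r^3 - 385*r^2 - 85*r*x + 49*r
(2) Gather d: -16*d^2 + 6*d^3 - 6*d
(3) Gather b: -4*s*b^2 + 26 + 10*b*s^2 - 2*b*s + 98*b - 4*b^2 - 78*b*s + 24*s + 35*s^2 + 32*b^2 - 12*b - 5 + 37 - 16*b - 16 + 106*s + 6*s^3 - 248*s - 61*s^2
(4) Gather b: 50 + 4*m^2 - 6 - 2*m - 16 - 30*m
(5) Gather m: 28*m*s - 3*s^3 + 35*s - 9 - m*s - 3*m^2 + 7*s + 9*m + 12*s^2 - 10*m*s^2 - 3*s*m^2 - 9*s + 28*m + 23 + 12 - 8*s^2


(1) = -56*r^3 + r^2*(-69*x - 385) + r*(-10*x^2 - 85*x + 49) + 3*x^3 + 20*x^2 - 7*x
(2) = 6*d^3 - 16*d^2 - 6*d
(3) = b^2*(28 - 4*s) + b*(10*s^2 - 80*s + 70) + 6*s^3 - 26*s^2 - 118*s + 42
(4) = 4*m^2 - 32*m + 28
(5) = m^2*(-3*s - 3) + m*(-10*s^2 + 27*s + 37) - 3*s^3 + 4*s^2 + 33*s + 26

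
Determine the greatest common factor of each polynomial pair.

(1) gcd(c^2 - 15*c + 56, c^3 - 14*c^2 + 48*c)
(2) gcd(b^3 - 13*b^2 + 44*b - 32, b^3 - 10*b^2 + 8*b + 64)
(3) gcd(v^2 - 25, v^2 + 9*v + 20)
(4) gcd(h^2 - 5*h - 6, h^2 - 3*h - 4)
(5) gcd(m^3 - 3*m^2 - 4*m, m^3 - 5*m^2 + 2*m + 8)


(1) = c - 8
(2) = gcd((b - 8)*(b - 4)*(b - 1), (b - 8)*(b - 4)*(b + 2)) = b^2 - 12*b + 32
(3) = v + 5
(4) = gcd((h - 6)*(h + 1), (h - 4)*(h + 1)) = h + 1
(5) = m^2 - 3*m - 4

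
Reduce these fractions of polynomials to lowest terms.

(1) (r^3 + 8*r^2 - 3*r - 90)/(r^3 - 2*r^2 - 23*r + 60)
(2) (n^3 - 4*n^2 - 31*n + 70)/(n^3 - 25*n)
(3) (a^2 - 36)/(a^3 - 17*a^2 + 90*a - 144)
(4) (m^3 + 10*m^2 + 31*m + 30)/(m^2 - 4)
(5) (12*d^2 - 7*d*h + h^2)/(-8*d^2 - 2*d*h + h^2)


(1) = (r + 6)/(r - 4)
(2) = (n^2 - 9*n + 14)/(n^2 - 5*n)
(3) = (a + 6)/(a^2 - 11*a + 24)
(4) = (m^2 + 8*m + 15)/(m - 2)
(5) = (-3*d + h)/(2*d + h)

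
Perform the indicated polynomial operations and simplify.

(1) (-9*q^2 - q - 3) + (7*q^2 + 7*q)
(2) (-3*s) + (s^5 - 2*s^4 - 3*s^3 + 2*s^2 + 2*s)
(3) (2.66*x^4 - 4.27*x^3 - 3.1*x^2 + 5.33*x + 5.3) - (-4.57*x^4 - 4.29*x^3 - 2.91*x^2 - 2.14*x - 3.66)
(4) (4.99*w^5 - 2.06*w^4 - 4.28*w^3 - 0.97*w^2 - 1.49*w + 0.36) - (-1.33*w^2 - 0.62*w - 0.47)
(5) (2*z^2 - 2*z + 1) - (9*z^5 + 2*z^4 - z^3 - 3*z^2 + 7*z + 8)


(1) = -2*q^2 + 6*q - 3
(2) = s^5 - 2*s^4 - 3*s^3 + 2*s^2 - s
(3) = 7.23*x^4 + 0.02*x^3 - 0.19*x^2 + 7.47*x + 8.96
(4) = 4.99*w^5 - 2.06*w^4 - 4.28*w^3 + 0.36*w^2 - 0.87*w + 0.83
(5) = -9*z^5 - 2*z^4 + z^3 + 5*z^2 - 9*z - 7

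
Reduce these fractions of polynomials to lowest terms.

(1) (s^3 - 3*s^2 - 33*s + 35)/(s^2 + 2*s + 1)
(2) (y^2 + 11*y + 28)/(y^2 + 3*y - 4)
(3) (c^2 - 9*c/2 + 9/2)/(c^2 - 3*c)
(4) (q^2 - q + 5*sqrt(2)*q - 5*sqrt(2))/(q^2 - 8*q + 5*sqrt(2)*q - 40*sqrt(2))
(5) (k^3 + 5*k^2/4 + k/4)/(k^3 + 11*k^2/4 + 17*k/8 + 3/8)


(1) = (s^3 - 3*s^2 - 33*s + 35)/(s^2 + 2*s + 1)
(2) = (y + 7)/(y - 1)
(3) = (2*c - 3)/(2*c)
(4) = (q - 1)/(q - 8)
(5) = 2*k/(2*k + 3)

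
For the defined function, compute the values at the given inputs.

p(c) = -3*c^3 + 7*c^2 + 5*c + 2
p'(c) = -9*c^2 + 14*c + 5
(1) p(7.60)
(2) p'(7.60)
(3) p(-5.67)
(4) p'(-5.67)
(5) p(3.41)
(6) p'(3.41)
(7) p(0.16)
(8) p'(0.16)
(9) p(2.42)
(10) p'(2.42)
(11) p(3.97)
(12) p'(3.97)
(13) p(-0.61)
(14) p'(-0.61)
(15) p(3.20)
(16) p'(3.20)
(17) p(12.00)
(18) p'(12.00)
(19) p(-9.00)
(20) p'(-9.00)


(1) = -872.61
(2) = -408.44
(3) = 745.55
(4) = -363.72
(5) = -18.51
(6) = -51.91
(7) = 2.97
(8) = 7.01
(9) = 12.58
(10) = -13.83
(11) = -55.54
(12) = -81.27
(13) = 2.24
(14) = -6.89
(15) = -8.62
(16) = -42.36
(17) = -4114.00
(18) = -1123.00
(19) = 2711.00
(20) = -850.00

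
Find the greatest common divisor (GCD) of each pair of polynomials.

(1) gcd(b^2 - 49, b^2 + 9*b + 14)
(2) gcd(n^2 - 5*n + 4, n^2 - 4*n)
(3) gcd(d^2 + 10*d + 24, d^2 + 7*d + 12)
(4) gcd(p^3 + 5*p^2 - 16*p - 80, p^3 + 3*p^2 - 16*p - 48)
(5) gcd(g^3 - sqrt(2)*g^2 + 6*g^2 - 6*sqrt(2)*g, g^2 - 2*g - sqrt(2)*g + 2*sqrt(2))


(1) = gcd((b - 7)*(b + 7), (b + 2)*(b + 7)) = b + 7
(2) = gcd((n - 4)*(n - 1), n*(n - 4)) = n - 4
(3) = d + 4
(4) = gcd((p - 4)*(p + 4)*(p + 5), (p - 4)*(p + 3)*(p + 4)) = p^2 - 16
(5) = gcd(g*(g + 6)*(g - sqrt(2)), (g - 2)*(g - sqrt(2))) = g - sqrt(2)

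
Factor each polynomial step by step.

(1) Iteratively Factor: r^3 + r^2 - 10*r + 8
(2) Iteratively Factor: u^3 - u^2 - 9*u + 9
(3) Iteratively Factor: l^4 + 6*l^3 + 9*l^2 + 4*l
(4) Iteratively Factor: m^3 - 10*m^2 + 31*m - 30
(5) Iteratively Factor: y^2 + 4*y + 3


(1) = (r - 1)*(r^2 + 2*r - 8) = (r - 1)*(r + 4)*(r - 2)
(2) = (u - 3)*(u^2 + 2*u - 3) = (u - 3)*(u + 3)*(u - 1)
(3) = (l)*(l^3 + 6*l^2 + 9*l + 4) = l*(l + 1)*(l^2 + 5*l + 4) = l*(l + 1)*(l + 4)*(l + 1)
(4) = (m - 2)*(m^2 - 8*m + 15) = (m - 5)*(m - 2)*(m - 3)
(5) = (y + 1)*(y + 3)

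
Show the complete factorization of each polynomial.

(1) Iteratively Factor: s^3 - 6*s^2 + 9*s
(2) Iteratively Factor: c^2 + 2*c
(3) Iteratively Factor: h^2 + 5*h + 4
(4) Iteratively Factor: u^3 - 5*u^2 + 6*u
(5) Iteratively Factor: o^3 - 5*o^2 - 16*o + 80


(1) = (s - 3)*(s^2 - 3*s) = (s - 3)^2*(s)
(2) = (c + 2)*(c)
(3) = (h + 1)*(h + 4)
(4) = (u - 2)*(u^2 - 3*u) = u*(u - 2)*(u - 3)
(5) = (o - 4)*(o^2 - o - 20) = (o - 4)*(o + 4)*(o - 5)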